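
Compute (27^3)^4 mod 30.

21

(27)^3 ≡ 3 (mod 30)
(3)^4 ≡ 21 (mod 30)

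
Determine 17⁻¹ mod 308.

145

308 = 18×17 + 2
17 = 8×2 + 1
2 = 2×1 + 0
gcd(17, 308) = 1, so the inverse exists.
Bézout: 1 = −8×308 + 145×17.
So 17⁻¹ ≡ 145 (mod 308).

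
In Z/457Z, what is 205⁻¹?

457 = 2×205 + 47
205 = 4×47 + 17
47 = 2×17 + 13
17 = 1×13 + 4
13 = 3×4 + 1
4 = 4×1 + 0
gcd(205, 457) = 1, so the inverse exists.
Bézout: 1 = 48×457 − 107×205.
So 205⁻¹ ≡ −107 ≡ 350 (mod 457).

350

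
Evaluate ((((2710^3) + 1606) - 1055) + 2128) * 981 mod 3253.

3038

(2710)^3 ≡ 3147 (mod 3253)
3147 + 1606 = 4753 ≡ 1500 (mod 3253)
1500 - 1055 = 445
445 + 2128 = 2573
2573 * 981 = 2524113 ≡ 3038 (mod 3253)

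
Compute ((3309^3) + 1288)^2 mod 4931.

3131

(3309)^3 ≡ 3414 (mod 4931)
3414 + 1288 = 4702
(4702)^2 ≡ 3131 (mod 4931)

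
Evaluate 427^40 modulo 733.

22

Using repeated squaring:
40 in binary is 101000, i.e. 40 = 32 + 8.
427^1 ≡ 427 (mod 733)
427^2 ≡ 427^2 = 182329 ≡ 545 (mod 733)
427^4 ≡ 545^2 = 297025 ≡ 160 (mod 733)
427^8 ≡ 160^2 = 25600 ≡ 678 (mod 733)
427^16 ≡ 678^2 = 459684 ≡ 93 (mod 733)
427^32 ≡ 93^2 = 8649 ≡ 586 (mod 733)
427^40 = 427^32 × 427^8 ≡ 586 × 678 (mod 733).
586 × 678 = 397308 ≡ 22 (mod 733).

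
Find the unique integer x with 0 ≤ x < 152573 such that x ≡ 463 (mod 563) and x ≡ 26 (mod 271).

563⁻¹ mod 271: 563·142 ≡ 1 (mod 271), so 563⁻¹ ≡ 142.
x = 463 + 563·((26 − 463)·142 mod 271) = 463 + 563·5 = 3278.

3278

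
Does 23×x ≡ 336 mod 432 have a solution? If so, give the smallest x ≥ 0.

240

gcd(23, 432) = 1, so a unique solution mod 432 exists.
23⁻¹ ≡ 263 (mod 432).
x ≡ 263×336 ≡ 240 (mod 432).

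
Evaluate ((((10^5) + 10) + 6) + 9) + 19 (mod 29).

(10)^5 ≡ 8 (mod 29)
8 + 10 = 18
18 + 6 = 24
24 + 9 = 33 ≡ 4 (mod 29)
4 + 19 = 23

23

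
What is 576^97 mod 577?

576

By square-and-multiply:
576^1 ≡ 576 (mod 577)
576^2 ≡ 576^2 = 331776 ≡ 1 (mod 577)
576^4 ≡ 1^2 = 1 (mod 577)
576^8 ≡ 1^2 = 1 (mod 577)
576^16 ≡ 1^2 = 1 (mod 577)
576^32 ≡ 1^2 = 1 (mod 577)
576^64 ≡ 1^2 = 1 (mod 577)
576^97 = 576^64 × 576^32 × 576^1 ≡ 1 × 1 × 576 (mod 577).
Accumulate the product:
1 × 1 = 1
1 × 576 = 576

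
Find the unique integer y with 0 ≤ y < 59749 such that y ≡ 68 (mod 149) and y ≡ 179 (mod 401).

20630

149⁻¹ mod 401: 149*218 ≡ 1 (mod 401), so 149⁻¹ ≡ 218.
y = 68 + 149*((179 − 68)*218 mod 401) = 68 + 149*138 = 20630.
Check: 20630 mod 149 = 68, 20630 mod 401 = 179. ✓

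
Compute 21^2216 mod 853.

Using repeated squaring:
21^1 ≡ 21 (mod 853)
21^2 ≡ 21^2 = 441 (mod 853)
21^4 ≡ 441^2 = 194481 ≡ 850 (mod 853)
21^8 ≡ 850^2 = 722500 ≡ 9 (mod 853)
21^16 ≡ 9^2 = 81 (mod 853)
21^32 ≡ 81^2 = 6561 ≡ 590 (mod 853)
21^64 ≡ 590^2 = 348100 ≡ 76 (mod 853)
21^128 ≡ 76^2 = 5776 ≡ 658 (mod 853)
21^256 ≡ 658^2 = 432964 ≡ 493 (mod 853)
21^512 ≡ 493^2 = 243049 ≡ 797 (mod 853)
21^1024 ≡ 797^2 = 635209 ≡ 577 (mod 853)
21^2048 ≡ 577^2 = 332929 ≡ 259 (mod 853)
21^2216 = 21^2048 × 21^128 × 21^32 × 21^8 ≡ 259 × 658 × 590 × 9 (mod 853).
Accumulate the product:
259 × 658 = 170422 ≡ 675
675 × 590 = 398250 ≡ 752
752 × 9 = 6768 ≡ 797

797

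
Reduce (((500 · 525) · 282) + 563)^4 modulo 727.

500 · 525 = 262500 ≡ 53 (mod 727)
53 · 282 = 14946 ≡ 406 (mod 727)
406 + 563 = 969 ≡ 242 (mod 727)
(242)^4 ≡ 368 (mod 727)

368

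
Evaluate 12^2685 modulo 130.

12

Using repeated squaring:
2685 in binary is 101001111101, i.e. 2685 = 2048 + 512 + 64 + 32 + 16 + 8 + 4 + 1.
12^1 ≡ 12 (mod 130)
12^2 ≡ 12^2 = 144 ≡ 14 (mod 130)
12^4 ≡ 14^2 = 196 ≡ 66 (mod 130)
12^8 ≡ 66^2 = 4356 ≡ 66 (mod 130)
12^16 ≡ 66^2 = 4356 ≡ 66 (mod 130)
12^32 ≡ 66^2 = 4356 ≡ 66 (mod 130)
12^64 ≡ 66^2 = 4356 ≡ 66 (mod 130)
12^128 ≡ 66^2 = 4356 ≡ 66 (mod 130)
12^256 ≡ 66^2 = 4356 ≡ 66 (mod 130)
12^512 ≡ 66^2 = 4356 ≡ 66 (mod 130)
12^1024 ≡ 66^2 = 4356 ≡ 66 (mod 130)
12^2048 ≡ 66^2 = 4356 ≡ 66 (mod 130)
12^2685 = 12^2048 * 12^512 * 12^64 * 12^32 * 12^16 * 12^8 * 12^4 * 12^1 ≡ 66 * 66 * 66 * 66 * 66 * 66 * 66 * 12 (mod 130).
Accumulate the product:
66 * 66 = 4356 ≡ 66
66 * 66 = 4356 ≡ 66
66 * 66 = 4356 ≡ 66
66 * 66 = 4356 ≡ 66
66 * 66 = 4356 ≡ 66
66 * 66 = 4356 ≡ 66
66 * 12 = 792 ≡ 12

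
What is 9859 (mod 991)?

940

9859 = 9×991 + 940, so 9859 ≡ 940 (mod 991).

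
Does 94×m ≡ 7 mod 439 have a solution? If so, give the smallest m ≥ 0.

341

gcd(94, 439) = 1, so a unique solution mod 439 exists.
94⁻¹ ≡ 425 (mod 439).
m ≡ 425×7 ≡ 341 (mod 439).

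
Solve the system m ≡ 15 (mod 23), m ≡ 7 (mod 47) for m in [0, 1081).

383

23⁻¹ mod 47: 23×45 ≡ 1 (mod 47), so 23⁻¹ ≡ 45.
m = 15 + 23×((7 − 15)×45 mod 47) = 15 + 23×16 = 383.
Check: 383 mod 23 = 15, 383 mod 47 = 7. ✓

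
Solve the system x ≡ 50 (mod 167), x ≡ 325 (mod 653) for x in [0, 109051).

167⁻¹ mod 653: 167·305 ≡ 1 (mod 653), so 167⁻¹ ≡ 305.
x = 50 + 167·((325 − 50)·305 mod 653) = 50 + 167·291 = 48647.

48647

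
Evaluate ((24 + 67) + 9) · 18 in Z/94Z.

24 + 67 = 91
91 + 9 = 100 ≡ 6 (mod 94)
6 · 18 = 108 ≡ 14 (mod 94)

14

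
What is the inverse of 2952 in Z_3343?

By the extended Euclidean algorithm:
3343 = 1×2952 + 391
2952 = 7×391 + 215
391 = 1×215 + 176
215 = 1×176 + 39
176 = 4×39 + 20
39 = 1×20 + 19
20 = 1×19 + 1
19 = 19×1 + 0
gcd(2952, 3343) = 1, so the inverse exists.
Bézout: 1 = 151×3343 − 171×2952.
So 2952⁻¹ ≡ −171 ≡ 3172 (mod 3343).

3172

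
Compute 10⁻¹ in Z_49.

5

Apply the Euclidean algorithm and back-substitute:
49 = 4·10 + 9
10 = 1·9 + 1
9 = 9·1 + 0
gcd(10, 49) = 1, so the inverse exists.
Bézout: 1 = −1·49 + 5·10.
So 10⁻¹ ≡ 5 (mod 49).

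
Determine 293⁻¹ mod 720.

317

Run the extended Euclidean algorithm:
720 = 2*293 + 134
293 = 2*134 + 25
134 = 5*25 + 9
25 = 2*9 + 7
9 = 1*7 + 2
7 = 3*2 + 1
2 = 2*1 + 0
gcd(293, 720) = 1, so the inverse exists.
Bézout: 1 = −129*720 + 317*293.
So 293⁻¹ ≡ 317 (mod 720).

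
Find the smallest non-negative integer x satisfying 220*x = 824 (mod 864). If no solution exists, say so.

98

gcd(220, 864) = 4, and 4 | 824, so solutions exist.
Divide through by 4: 55*x mod 216 = 206.
55⁻¹ ≡ 55 (mod 216).
x ≡ 55*206 ≡ 98 (mod 216).
The smallest non-negative solution is x = 98.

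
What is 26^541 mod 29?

8

By square-and-multiply:
541 in binary is 1000011101, i.e. 541 = 512 + 16 + 8 + 4 + 1.
26^1 ≡ 26 (mod 29)
26^2 ≡ 26^2 = 676 ≡ 9 (mod 29)
26^4 ≡ 9^2 = 81 ≡ 23 (mod 29)
26^8 ≡ 23^2 = 529 ≡ 7 (mod 29)
26^16 ≡ 7^2 = 49 ≡ 20 (mod 29)
26^32 ≡ 20^2 = 400 ≡ 23 (mod 29)
26^64 ≡ 23^2 = 529 ≡ 7 (mod 29)
26^128 ≡ 7^2 = 49 ≡ 20 (mod 29)
26^256 ≡ 20^2 = 400 ≡ 23 (mod 29)
26^512 ≡ 23^2 = 529 ≡ 7 (mod 29)
26^541 = 26^512 · 26^16 · 26^8 · 26^4 · 26^1 ≡ 7 · 20 · 7 · 23 · 26 (mod 29).
Accumulate the product:
7 · 20 = 140 ≡ 24
24 · 7 = 168 ≡ 23
23 · 23 = 529 ≡ 7
7 · 26 = 182 ≡ 8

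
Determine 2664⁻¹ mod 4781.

4781 = 1·2664 + 2117
2664 = 1·2117 + 547
2117 = 3·547 + 476
547 = 1·476 + 71
476 = 6·71 + 50
71 = 1·50 + 21
50 = 2·21 + 8
21 = 2·8 + 5
8 = 1·5 + 3
5 = 1·3 + 2
3 = 1·2 + 1
2 = 2·1 + 0
gcd(2664, 4781) = 1, so the inverse exists.
Back-substitute for 1:
1 = 1·3 − 1·2
  = −1·5 + 2·3
  = 2·8 − 3·5
  = −3·21 + 8·8
  = 8·50 − 19·21
  = −19·71 + 27·50
  = 27·476 − 181·71
  = −181·547 + 208·476
  = 208·2117 − 805·547
  = −805·2664 + 1013·2117
  = 1013·4781 − 1818·2664
So 2664⁻¹ ≡ −1818 ≡ 2963 (mod 4781).

2963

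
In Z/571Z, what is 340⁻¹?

571 = 1*340 + 231
340 = 1*231 + 109
231 = 2*109 + 13
109 = 8*13 + 5
13 = 2*5 + 3
5 = 1*3 + 2
3 = 1*2 + 1
2 = 2*1 + 0
gcd(340, 571) = 1, so the inverse exists.
Bézout: 1 = 131*571 − 220*340.
So 340⁻¹ ≡ −220 ≡ 351 (mod 571).

351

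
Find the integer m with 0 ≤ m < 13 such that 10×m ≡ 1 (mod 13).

4

13 = 1*10 + 3
10 = 3*3 + 1
3 = 3*1 + 0
gcd(10, 13) = 1, so the inverse exists.
Back-substitute for 1:
1 = 1*10 − 3*3
  = −3*13 + 4*10
So 10⁻¹ ≡ 4 (mod 13).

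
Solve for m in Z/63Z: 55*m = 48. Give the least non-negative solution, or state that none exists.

gcd(55, 63) = 1, so a unique solution mod 63 exists.
55⁻¹ ≡ 55 (mod 63).
m ≡ 55*48 ≡ 57 (mod 63).

57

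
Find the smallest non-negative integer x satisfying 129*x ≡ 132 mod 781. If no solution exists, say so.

gcd(129, 781) = 1, so a unique solution mod 781 exists.
129⁻¹ ≡ 557 (mod 781).
x ≡ 557*132 ≡ 110 (mod 781).

110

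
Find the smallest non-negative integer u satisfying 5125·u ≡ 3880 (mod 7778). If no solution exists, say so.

gcd(5125, 7778) = 1, so a unique solution mod 7778 exists.
5125⁻¹ ≡ 4641 (mod 7778).
u ≡ 4641·3880 ≡ 1010 (mod 7778).

1010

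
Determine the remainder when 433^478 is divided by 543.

433^1 ≡ 433 (mod 543)
433^2 ≡ 433^2 = 187489 ≡ 154 (mod 543)
433^4 ≡ 154^2 = 23716 ≡ 367 (mod 543)
433^8 ≡ 367^2 = 134689 ≡ 25 (mod 543)
433^16 ≡ 25^2 = 625 ≡ 82 (mod 543)
433^32 ≡ 82^2 = 6724 ≡ 208 (mod 543)
433^64 ≡ 208^2 = 43264 ≡ 367 (mod 543)
433^128 ≡ 367^2 = 134689 ≡ 25 (mod 543)
433^256 ≡ 25^2 = 625 ≡ 82 (mod 543)
433^478 = 433^256 · 433^128 · 433^64 · 433^16 · 433^8 · 433^4 · 433^2 ≡ 82 · 25 · 367 · 82 · 25 · 367 · 154 (mod 543).
Accumulate the product:
82 · 25 = 2050 ≡ 421
421 · 367 = 154507 ≡ 295
295 · 82 = 24190 ≡ 298
298 · 25 = 7450 ≡ 391
391 · 367 = 143497 ≡ 145
145 · 154 = 22330 ≡ 67

67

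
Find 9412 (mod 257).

160

9412 = 36·257 + 160, so 9412 ≡ 160 (mod 257).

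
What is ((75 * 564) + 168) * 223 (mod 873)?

60

75 * 564 = 42300 ≡ 396 (mod 873)
396 + 168 = 564
564 * 223 = 125772 ≡ 60 (mod 873)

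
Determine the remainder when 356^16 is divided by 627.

Using repeated squaring:
356^1 ≡ 356 (mod 627)
356^2 ≡ 356^2 = 126736 ≡ 82 (mod 627)
356^4 ≡ 82^2 = 6724 ≡ 454 (mod 627)
356^8 ≡ 454^2 = 206116 ≡ 460 (mod 627)
356^16 ≡ 460^2 = 211600 ≡ 301 (mod 627)
So 356^16 ≡ 301 (mod 627).

301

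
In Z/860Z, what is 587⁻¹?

63

860 = 1*587 + 273
587 = 2*273 + 41
273 = 6*41 + 27
41 = 1*27 + 14
27 = 1*14 + 13
14 = 1*13 + 1
13 = 13*1 + 0
gcd(587, 860) = 1, so the inverse exists.
Bézout: 1 = −43*860 + 63*587.
So 587⁻¹ ≡ 63 (mod 860).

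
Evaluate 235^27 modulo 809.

By square-and-multiply:
27 in binary is 11011, i.e. 27 = 16 + 8 + 2 + 1.
235^1 ≡ 235 (mod 809)
235^2 ≡ 235^2 = 55225 ≡ 213 (mod 809)
235^4 ≡ 213^2 = 45369 ≡ 65 (mod 809)
235^8 ≡ 65^2 = 4225 ≡ 180 (mod 809)
235^16 ≡ 180^2 = 32400 ≡ 40 (mod 809)
235^27 = 235^16 * 235^8 * 235^2 * 235^1 ≡ 40 * 180 * 213 * 235 (mod 809).
Accumulate the product:
40 * 180 = 7200 ≡ 728
728 * 213 = 155064 ≡ 545
545 * 235 = 128075 ≡ 253

253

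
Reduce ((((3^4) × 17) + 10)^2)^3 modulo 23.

(3)^4 ≡ 12 (mod 23)
12 × 17 = 204 ≡ 20 (mod 23)
20 + 10 = 30 ≡ 7 (mod 23)
(7)^2 ≡ 3 (mod 23)
(3)^3 ≡ 4 (mod 23)

4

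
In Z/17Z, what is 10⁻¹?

12

Apply the Euclidean algorithm and back-substitute:
17 = 1*10 + 7
10 = 1*7 + 3
7 = 2*3 + 1
3 = 3*1 + 0
gcd(10, 17) = 1, so the inverse exists.
Back-substitute for 1:
1 = 1*7 − 2*3
  = −2*10 + 3*7
  = 3*17 − 5*10
So 10⁻¹ ≡ −5 ≡ 12 (mod 17).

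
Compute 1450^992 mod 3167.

607

By square-and-multiply:
992 in binary is 1111100000, i.e. 992 = 512 + 256 + 128 + 64 + 32.
1450^1 ≡ 1450 (mod 3167)
1450^2 ≡ 1450^2 = 2102500 ≡ 2779 (mod 3167)
1450^4 ≡ 2779^2 = 7722841 ≡ 1695 (mod 3167)
1450^8 ≡ 1695^2 = 2873025 ≡ 556 (mod 3167)
1450^16 ≡ 556^2 = 309136 ≡ 1937 (mod 3167)
1450^32 ≡ 1937^2 = 3751969 ≡ 2241 (mod 3167)
1450^64 ≡ 2241^2 = 5022081 ≡ 2386 (mod 3167)
1450^128 ≡ 2386^2 = 5692996 ≡ 1897 (mod 3167)
1450^256 ≡ 1897^2 = 3598609 ≡ 897 (mod 3167)
1450^512 ≡ 897^2 = 804609 ≡ 191 (mod 3167)
1450^992 = 1450^512 × 1450^256 × 1450^128 × 1450^64 × 1450^32 ≡ 191 × 897 × 1897 × 2386 × 2241 (mod 3167).
Accumulate the product:
191 × 897 = 171327 ≡ 309
309 × 1897 = 586173 ≡ 278
278 × 2386 = 663308 ≡ 1405
1405 × 2241 = 3148605 ≡ 607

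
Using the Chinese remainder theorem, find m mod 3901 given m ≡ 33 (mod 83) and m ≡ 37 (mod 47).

83⁻¹ mod 47: 83×17 ≡ 1 (mod 47), so 83⁻¹ ≡ 17.
m = 33 + 83×((37 − 33)×17 mod 47) = 33 + 83×21 = 1776.

1776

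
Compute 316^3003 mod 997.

316^1 ≡ 316 (mod 997)
316^2 ≡ 316^2 = 99856 ≡ 156 (mod 997)
316^4 ≡ 156^2 = 24336 ≡ 408 (mod 997)
316^8 ≡ 408^2 = 166464 ≡ 962 (mod 997)
316^16 ≡ 962^2 = 925444 ≡ 228 (mod 997)
316^32 ≡ 228^2 = 51984 ≡ 140 (mod 997)
316^64 ≡ 140^2 = 19600 ≡ 657 (mod 997)
316^128 ≡ 657^2 = 431649 ≡ 945 (mod 997)
316^256 ≡ 945^2 = 893025 ≡ 710 (mod 997)
316^512 ≡ 710^2 = 504100 ≡ 615 (mod 997)
316^1024 ≡ 615^2 = 378225 ≡ 362 (mod 997)
316^2048 ≡ 362^2 = 131044 ≡ 437 (mod 997)
316^3003 = 316^2048 · 316^512 · 316^256 · 316^128 · 316^32 · 316^16 · 316^8 · 316^2 · 316^1 ≡ 437 · 615 · 710 · 945 · 140 · 228 · 962 · 156 · 316 (mod 997).
Accumulate the product:
437 · 615 = 268755 ≡ 562
562 · 710 = 399020 ≡ 220
220 · 945 = 207900 ≡ 524
524 · 140 = 73360 ≡ 579
579 · 228 = 132012 ≡ 408
408 · 962 = 392496 ≡ 675
675 · 156 = 105300 ≡ 615
615 · 316 = 194340 ≡ 922

922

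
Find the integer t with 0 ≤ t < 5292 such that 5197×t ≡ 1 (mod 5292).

Run the extended Euclidean algorithm:
5292 = 1·5197 + 95
5197 = 54·95 + 67
95 = 1·67 + 28
67 = 2·28 + 11
28 = 2·11 + 6
11 = 1·6 + 5
6 = 1·5 + 1
5 = 5·1 + 0
gcd(5197, 5292) = 1, so the inverse exists.
Back-substitute for 1:
1 = 1·6 − 1·5
  = −1·11 + 2·6
  = 2·28 − 5·11
  = −5·67 + 12·28
  = 12·95 − 17·67
  = −17·5197 + 930·95
  = 930·5292 − 947·5197
So 5197⁻¹ ≡ −947 ≡ 4345 (mod 5292).

4345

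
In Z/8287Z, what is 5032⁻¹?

Apply the Euclidean algorithm and back-substitute:
8287 = 1*5032 + 3255
5032 = 1*3255 + 1777
3255 = 1*1777 + 1478
1777 = 1*1478 + 299
1478 = 4*299 + 282
299 = 1*282 + 17
282 = 16*17 + 10
17 = 1*10 + 7
10 = 1*7 + 3
7 = 2*3 + 1
3 = 3*1 + 0
gcd(5032, 8287) = 1, so the inverse exists.
Back-substitute for 1:
1 = 1*7 − 2*3
  = −2*10 + 3*7
  = 3*17 − 5*10
  = −5*282 + 83*17
  = 83*299 − 88*282
  = −88*1478 + 435*299
  = 435*1777 − 523*1478
  = −523*3255 + 958*1777
  = 958*5032 − 1481*3255
  = −1481*8287 + 2439*5032
So 5032⁻¹ ≡ 2439 (mod 8287).

2439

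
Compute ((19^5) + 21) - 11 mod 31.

15

(19)^5 ≡ 5 (mod 31)
5 + 21 = 26
26 - 11 = 15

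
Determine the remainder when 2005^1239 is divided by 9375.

6250

1239 in binary is 10011010111, i.e. 1239 = 1024 + 128 + 64 + 16 + 4 + 2 + 1.
2005^1 ≡ 2005 (mod 9375)
2005^2 ≡ 2005^2 = 4020025 ≡ 7525 (mod 9375)
2005^4 ≡ 7525^2 = 56625625 ≡ 625 (mod 9375)
2005^8 ≡ 625^2 = 390625 ≡ 6250 (mod 9375)
2005^16 ≡ 6250^2 = 39062500 ≡ 6250 (mod 9375)
2005^32 ≡ 6250^2 = 39062500 ≡ 6250 (mod 9375)
2005^64 ≡ 6250^2 = 39062500 ≡ 6250 (mod 9375)
2005^128 ≡ 6250^2 = 39062500 ≡ 6250 (mod 9375)
2005^256 ≡ 6250^2 = 39062500 ≡ 6250 (mod 9375)
2005^512 ≡ 6250^2 = 39062500 ≡ 6250 (mod 9375)
2005^1024 ≡ 6250^2 = 39062500 ≡ 6250 (mod 9375)
2005^1239 = 2005^1024 · 2005^128 · 2005^64 · 2005^16 · 2005^4 · 2005^2 · 2005^1 ≡ 6250 · 6250 · 6250 · 6250 · 625 · 7525 · 2005 (mod 9375).
Accumulate the product:
6250 · 6250 = 39062500 ≡ 6250
6250 · 6250 = 39062500 ≡ 6250
6250 · 6250 = 39062500 ≡ 6250
6250 · 625 = 3906250 ≡ 6250
6250 · 7525 = 47031250 ≡ 6250
6250 · 2005 = 12531250 ≡ 6250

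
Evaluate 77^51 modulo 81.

77^1 ≡ 77 (mod 81)
77^2 ≡ 77^2 = 5929 ≡ 16 (mod 81)
77^4 ≡ 16^2 = 256 ≡ 13 (mod 81)
77^8 ≡ 13^2 = 169 ≡ 7 (mod 81)
77^16 ≡ 7^2 = 49 (mod 81)
77^32 ≡ 49^2 = 2401 ≡ 52 (mod 81)
77^51 = 77^32 × 77^16 × 77^2 × 77^1 ≡ 52 × 49 × 16 × 77 (mod 81).
Accumulate the product:
52 × 49 = 2548 ≡ 37
37 × 16 = 592 ≡ 25
25 × 77 = 1925 ≡ 62

62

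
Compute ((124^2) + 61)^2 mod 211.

101

(124)^2 ≡ 184 (mod 211)
184 + 61 = 245 ≡ 34 (mod 211)
(34)^2 ≡ 101 (mod 211)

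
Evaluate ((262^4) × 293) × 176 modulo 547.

29

(262)^4 ≡ 157 (mod 547)
157 × 293 = 46001 ≡ 53 (mod 547)
53 × 176 = 9328 ≡ 29 (mod 547)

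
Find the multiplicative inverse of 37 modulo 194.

21

By the extended Euclidean algorithm:
194 = 5·37 + 9
37 = 4·9 + 1
9 = 9·1 + 0
gcd(37, 194) = 1, so the inverse exists.
Bézout: 1 = −4·194 + 21·37.
So 37⁻¹ ≡ 21 (mod 194).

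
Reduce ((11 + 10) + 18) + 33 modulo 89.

11 + 10 = 21
21 + 18 = 39
39 + 33 = 72

72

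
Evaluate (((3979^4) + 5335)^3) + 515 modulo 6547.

3749

(3979)^4 ≡ 901 (mod 6547)
901 + 5335 = 6236
(6236)^3 ≡ 3234 (mod 6547)
3234 + 515 = 3749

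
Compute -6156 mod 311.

64

-6156 = -20×311 + 64, so -6156 ≡ 64 (mod 311).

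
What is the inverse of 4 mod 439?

110

439 = 109·4 + 3
4 = 1·3 + 1
3 = 3·1 + 0
gcd(4, 439) = 1, so the inverse exists.
Back-substitute for 1:
1 = 1·4 − 1·3
  = −1·439 + 110·4
So 4⁻¹ ≡ 110 (mod 439).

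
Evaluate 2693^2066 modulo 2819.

2445

2693^1 ≡ 2693 (mod 2819)
2693^2 ≡ 2693^2 = 7252249 ≡ 1781 (mod 2819)
2693^4 ≡ 1781^2 = 3171961 ≡ 586 (mod 2819)
2693^8 ≡ 586^2 = 343396 ≡ 2297 (mod 2819)
2693^16 ≡ 2297^2 = 5276209 ≡ 1860 (mod 2819)
2693^32 ≡ 1860^2 = 3459600 ≡ 687 (mod 2819)
2693^64 ≡ 687^2 = 471969 ≡ 1196 (mod 2819)
2693^128 ≡ 1196^2 = 1430416 ≡ 1183 (mod 2819)
2693^256 ≡ 1183^2 = 1399489 ≡ 1265 (mod 2819)
2693^512 ≡ 1265^2 = 1600225 ≡ 1852 (mod 2819)
2693^1024 ≡ 1852^2 = 3429904 ≡ 2000 (mod 2819)
2693^2048 ≡ 2000^2 = 4000000 ≡ 2658 (mod 2819)
2693^2066 = 2693^2048 · 2693^16 · 2693^2 ≡ 2658 · 1860 · 1781 (mod 2819).
Accumulate the product:
2658 · 1860 = 4943880 ≡ 2173
2173 · 1781 = 3870113 ≡ 2445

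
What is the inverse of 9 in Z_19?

19 = 2·9 + 1
9 = 9·1 + 0
gcd(9, 19) = 1, so the inverse exists.
Bézout: 1 = 1·19 − 2·9.
So 9⁻¹ ≡ −2 ≡ 17 (mod 19).

17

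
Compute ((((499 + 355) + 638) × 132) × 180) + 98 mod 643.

142

499 + 355 = 854 ≡ 211 (mod 643)
211 + 638 = 849 ≡ 206 (mod 643)
206 × 132 = 27192 ≡ 186 (mod 643)
186 × 180 = 33480 ≡ 44 (mod 643)
44 + 98 = 142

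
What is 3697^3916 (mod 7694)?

3916 in binary is 111101001100, i.e. 3916 = 2048 + 1024 + 512 + 256 + 64 + 8 + 4.
3697^1 ≡ 3697 (mod 7694)
3697^2 ≡ 3697^2 = 13667809 ≡ 3265 (mod 7694)
3697^4 ≡ 3265^2 = 10660225 ≡ 4035 (mod 7694)
3697^8 ≡ 4035^2 = 16281225 ≡ 721 (mod 7694)
3697^16 ≡ 721^2 = 519841 ≡ 4343 (mod 7694)
3697^32 ≡ 4343^2 = 18861649 ≡ 3655 (mod 7694)
3697^64 ≡ 3655^2 = 13359025 ≡ 2241 (mod 7694)
3697^128 ≡ 2241^2 = 5022081 ≡ 5593 (mod 7694)
3697^256 ≡ 5593^2 = 31281649 ≡ 5539 (mod 7694)
3697^512 ≡ 5539^2 = 30680521 ≡ 4543 (mod 7694)
3697^1024 ≡ 4543^2 = 20638849 ≡ 3541 (mod 7694)
3697^2048 ≡ 3541^2 = 12538681 ≡ 5155 (mod 7694)
3697^3916 = 3697^2048 * 3697^1024 * 3697^512 * 3697^256 * 3697^64 * 3697^8 * 3697^4 ≡ 5155 * 3541 * 4543 * 5539 * 2241 * 721 * 4035 (mod 7694).
Accumulate the product:
5155 * 3541 = 18253855 ≡ 3687
3687 * 4543 = 16750041 ≡ 203
203 * 5539 = 1124417 ≡ 1093
1093 * 2241 = 2449413 ≡ 2721
2721 * 721 = 1961841 ≡ 7565
7565 * 4035 = 30524775 ≡ 2677

2677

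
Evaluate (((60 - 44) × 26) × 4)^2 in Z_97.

60 - 44 = 16
16 × 26 = 416 ≡ 28 (mod 97)
28 × 4 = 112 ≡ 15 (mod 97)
(15)^2 ≡ 31 (mod 97)

31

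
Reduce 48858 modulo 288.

186

48858 = 169·288 + 186, so 48858 ≡ 186 (mod 288).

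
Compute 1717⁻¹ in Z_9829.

7751

By the extended Euclidean algorithm:
9829 = 5×1717 + 1244
1717 = 1×1244 + 473
1244 = 2×473 + 298
473 = 1×298 + 175
298 = 1×175 + 123
175 = 1×123 + 52
123 = 2×52 + 19
52 = 2×19 + 14
19 = 1×14 + 5
14 = 2×5 + 4
5 = 1×4 + 1
4 = 4×1 + 0
gcd(1717, 9829) = 1, so the inverse exists.
Back-substitute for 1:
1 = 1×5 − 1×4
  = −1×14 + 3×5
  = 3×19 − 4×14
  = −4×52 + 11×19
  = 11×123 − 26×52
  = −26×175 + 37×123
  = 37×298 − 63×175
  = −63×473 + 100×298
  = 100×1244 − 263×473
  = −263×1717 + 363×1244
  = 363×9829 − 2078×1717
So 1717⁻¹ ≡ −2078 ≡ 7751 (mod 9829).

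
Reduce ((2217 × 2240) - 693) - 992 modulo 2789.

2764

2217 × 2240 = 4966080 ≡ 1660 (mod 2789)
1660 - 693 = 967
967 - 992 = -25 ≡ 2764 (mod 2789)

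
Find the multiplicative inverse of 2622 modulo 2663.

2663 = 1×2622 + 41
2622 = 63×41 + 39
41 = 1×39 + 2
39 = 19×2 + 1
2 = 2×1 + 0
gcd(2622, 2663) = 1, so the inverse exists.
Bézout: 1 = −1279×2663 + 1299×2622.
So 2622⁻¹ ≡ 1299 (mod 2663).

1299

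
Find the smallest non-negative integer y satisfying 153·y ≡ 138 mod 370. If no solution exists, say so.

146

gcd(153, 370) = 1, so a unique solution mod 370 exists.
153⁻¹ ≡ 237 (mod 370).
y ≡ 237·138 ≡ 146 (mod 370).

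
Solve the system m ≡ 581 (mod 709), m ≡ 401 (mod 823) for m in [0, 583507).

709⁻¹ mod 823: 709×527 ≡ 1 (mod 823), so 709⁻¹ ≡ 527.
m = 581 + 709×((401 − 581)×527 mod 823) = 581 + 709×608 = 431653.

431653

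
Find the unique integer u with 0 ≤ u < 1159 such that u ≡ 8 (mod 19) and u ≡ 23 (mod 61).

19⁻¹ mod 61: 19*45 ≡ 1 (mod 61), so 19⁻¹ ≡ 45.
u = 8 + 19*((23 − 8)*45 mod 61) = 8 + 19*4 = 84.

84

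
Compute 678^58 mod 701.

By square-and-multiply:
58 in binary is 111010, i.e. 58 = 32 + 16 + 8 + 2.
678^1 ≡ 678 (mod 701)
678^2 ≡ 678^2 = 459684 ≡ 529 (mod 701)
678^4 ≡ 529^2 = 279841 ≡ 142 (mod 701)
678^8 ≡ 142^2 = 20164 ≡ 536 (mod 701)
678^16 ≡ 536^2 = 287296 ≡ 587 (mod 701)
678^32 ≡ 587^2 = 344569 ≡ 378 (mod 701)
678^58 = 678^32 × 678^16 × 678^8 × 678^2 ≡ 378 × 587 × 536 × 529 (mod 701).
Accumulate the product:
378 × 587 = 221886 ≡ 370
370 × 536 = 198320 ≡ 638
638 × 529 = 337502 ≡ 321

321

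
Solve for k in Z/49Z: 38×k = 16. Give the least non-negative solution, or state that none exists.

gcd(38, 49) = 1, so a unique solution mod 49 exists.
38⁻¹ ≡ 40 (mod 49).
k ≡ 40×16 ≡ 3 (mod 49).

3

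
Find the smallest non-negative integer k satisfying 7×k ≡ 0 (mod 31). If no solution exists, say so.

gcd(7, 31) = 1, so a unique solution mod 31 exists.
7⁻¹ ≡ 9 (mod 31).
k ≡ 9×0 ≡ 0 (mod 31).

0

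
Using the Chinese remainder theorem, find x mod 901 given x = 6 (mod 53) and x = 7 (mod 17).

483

53⁻¹ mod 17: 53*9 ≡ 1 (mod 17), so 53⁻¹ ≡ 9.
x = 6 + 53*((7 − 6)*9 mod 17) = 6 + 53*9 = 483.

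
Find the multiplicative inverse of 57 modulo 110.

Apply the Euclidean algorithm and back-substitute:
110 = 1·57 + 53
57 = 1·53 + 4
53 = 13·4 + 1
4 = 4·1 + 0
gcd(57, 110) = 1, so the inverse exists.
Back-substitute for 1:
1 = 1·53 − 13·4
  = −13·57 + 14·53
  = 14·110 − 27·57
So 57⁻¹ ≡ −27 ≡ 83 (mod 110).

83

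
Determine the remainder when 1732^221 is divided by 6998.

1732^1 ≡ 1732 (mod 6998)
1732^2 ≡ 1732^2 = 2999824 ≡ 4680 (mod 6998)
1732^4 ≡ 4680^2 = 21902400 ≡ 5658 (mod 6998)
1732^8 ≡ 5658^2 = 32012964 ≡ 4112 (mod 6998)
1732^16 ≡ 4112^2 = 16908544 ≡ 1376 (mod 6998)
1732^32 ≡ 1376^2 = 1893376 ≡ 3916 (mod 6998)
1732^64 ≡ 3916^2 = 15335056 ≡ 2438 (mod 6998)
1732^128 ≡ 2438^2 = 5943844 ≡ 2542 (mod 6998)
1732^221 = 1732^128 × 1732^64 × 1732^16 × 1732^8 × 1732^4 × 1732^1 ≡ 2542 × 2438 × 1376 × 4112 × 5658 × 1732 (mod 6998).
Accumulate the product:
2542 × 2438 = 6197396 ≡ 4166
4166 × 1376 = 5732416 ≡ 1054
1054 × 4112 = 4334048 ≡ 2286
2286 × 5658 = 12934188 ≡ 1884
1884 × 1732 = 3263088 ≡ 2020

2020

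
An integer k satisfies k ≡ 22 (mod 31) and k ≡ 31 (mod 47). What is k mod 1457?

642

31⁻¹ mod 47: 31×44 ≡ 1 (mod 47), so 31⁻¹ ≡ 44.
k = 22 + 31×((31 − 22)×44 mod 47) = 22 + 31×20 = 642.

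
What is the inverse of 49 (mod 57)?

7

Apply the Euclidean algorithm and back-substitute:
57 = 1·49 + 8
49 = 6·8 + 1
8 = 8·1 + 0
gcd(49, 57) = 1, so the inverse exists.
Bézout: 1 = −6·57 + 7·49.
So 49⁻¹ ≡ 7 (mod 57).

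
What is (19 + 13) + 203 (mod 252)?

19 + 13 = 32
32 + 203 = 235

235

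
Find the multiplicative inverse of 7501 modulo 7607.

6387

Apply the Euclidean algorithm and back-substitute:
7607 = 1*7501 + 106
7501 = 70*106 + 81
106 = 1*81 + 25
81 = 3*25 + 6
25 = 4*6 + 1
6 = 6*1 + 0
gcd(7501, 7607) = 1, so the inverse exists.
Back-substitute for 1:
1 = 1*25 − 4*6
  = −4*81 + 13*25
  = 13*106 − 17*81
  = −17*7501 + 1203*106
  = 1203*7607 − 1220*7501
So 7501⁻¹ ≡ −1220 ≡ 6387 (mod 7607).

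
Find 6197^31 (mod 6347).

1995

31 in binary is 11111, i.e. 31 = 16 + 8 + 4 + 2 + 1.
6197^1 ≡ 6197 (mod 6347)
6197^2 ≡ 6197^2 = 38402809 ≡ 3459 (mod 6347)
6197^4 ≡ 3459^2 = 11964681 ≡ 586 (mod 6347)
6197^8 ≡ 586^2 = 343396 ≡ 658 (mod 6347)
6197^16 ≡ 658^2 = 432964 ≡ 1368 (mod 6347)
6197^31 = 6197^16 · 6197^8 · 6197^4 · 6197^2 · 6197^1 ≡ 1368 · 658 · 586 · 3459 · 6197 (mod 6347).
Accumulate the product:
1368 · 658 = 900144 ≡ 5217
5217 · 586 = 3057162 ≡ 4255
4255 · 3459 = 14718045 ≡ 5699
5699 · 6197 = 35316703 ≡ 1995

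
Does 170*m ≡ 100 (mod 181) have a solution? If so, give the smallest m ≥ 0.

gcd(170, 181) = 1, so a unique solution mod 181 exists.
170⁻¹ ≡ 148 (mod 181).
m ≡ 148*100 ≡ 139 (mod 181).

139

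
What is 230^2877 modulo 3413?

579

230^1 ≡ 230 (mod 3413)
230^2 ≡ 230^2 = 52900 ≡ 1705 (mod 3413)
230^4 ≡ 1705^2 = 2907025 ≡ 2562 (mod 3413)
230^8 ≡ 2562^2 = 6563844 ≡ 645 (mod 3413)
230^16 ≡ 645^2 = 416025 ≡ 3052 (mod 3413)
230^32 ≡ 3052^2 = 9314704 ≡ 627 (mod 3413)
230^64 ≡ 627^2 = 393129 ≡ 634 (mod 3413)
230^128 ≡ 634^2 = 401956 ≡ 2635 (mod 3413)
230^256 ≡ 2635^2 = 6943225 ≡ 1183 (mod 3413)
230^512 ≡ 1183^2 = 1399489 ≡ 159 (mod 3413)
230^1024 ≡ 159^2 = 25281 ≡ 1390 (mod 3413)
230^2048 ≡ 1390^2 = 1932100 ≡ 342 (mod 3413)
230^2877 = 230^2048 · 230^512 · 230^256 · 230^32 · 230^16 · 230^8 · 230^4 · 230^1 ≡ 342 · 159 · 1183 · 627 · 3052 · 645 · 2562 · 230 (mod 3413).
Accumulate the product:
342 · 159 = 54378 ≡ 3183
3183 · 1183 = 3765489 ≡ 950
950 · 627 = 595650 ≡ 1788
1788 · 3052 = 5456976 ≡ 3002
3002 · 645 = 1936290 ≡ 1119
1119 · 2562 = 2866878 ≡ 3371
3371 · 230 = 775330 ≡ 579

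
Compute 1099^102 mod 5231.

3528

102 in binary is 1100110, i.e. 102 = 64 + 32 + 4 + 2.
1099^1 ≡ 1099 (mod 5231)
1099^2 ≡ 1099^2 = 1207801 ≡ 4671 (mod 5231)
1099^4 ≡ 4671^2 = 21818241 ≡ 4971 (mod 5231)
1099^8 ≡ 4971^2 = 24710841 ≡ 4828 (mod 5231)
1099^16 ≡ 4828^2 = 23309584 ≡ 248 (mod 5231)
1099^32 ≡ 248^2 = 61504 ≡ 3963 (mod 5231)
1099^64 ≡ 3963^2 = 15705369 ≡ 1907 (mod 5231)
1099^102 = 1099^64 × 1099^32 × 1099^4 × 1099^2 ≡ 1907 × 3963 × 4971 × 4671 (mod 5231).
Accumulate the product:
1907 × 3963 = 7557441 ≡ 3877
3877 × 4971 = 19272567 ≡ 1563
1563 × 4671 = 7300773 ≡ 3528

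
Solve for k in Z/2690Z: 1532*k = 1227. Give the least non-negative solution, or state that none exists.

gcd(1532, 2690) = 2, and 2 does not divide 1227.
So the congruence has no solution.

no solution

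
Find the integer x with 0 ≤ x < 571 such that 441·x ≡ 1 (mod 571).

224

By the extended Euclidean algorithm:
571 = 1·441 + 130
441 = 3·130 + 51
130 = 2·51 + 28
51 = 1·28 + 23
28 = 1·23 + 5
23 = 4·5 + 3
5 = 1·3 + 2
3 = 1·2 + 1
2 = 2·1 + 0
gcd(441, 571) = 1, so the inverse exists.
Back-substitute for 1:
1 = 1·3 − 1·2
  = −1·5 + 2·3
  = 2·23 − 9·5
  = −9·28 + 11·23
  = 11·51 − 20·28
  = −20·130 + 51·51
  = 51·441 − 173·130
  = −173·571 + 224·441
So 441⁻¹ ≡ 224 (mod 571).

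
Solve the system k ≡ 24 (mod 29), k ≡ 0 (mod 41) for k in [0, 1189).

82

29⁻¹ mod 41: 29·17 ≡ 1 (mod 41), so 29⁻¹ ≡ 17.
k = 24 + 29·((0 − 24)·17 mod 41) = 24 + 29·2 = 82.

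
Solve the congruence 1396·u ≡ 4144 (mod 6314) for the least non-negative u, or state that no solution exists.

1785

gcd(1396, 6314) = 2, and 2 | 4144, so solutions exist.
Divide through by 2: 698·u = 2072 (mod 3157).
698⁻¹ ≡ 493 (mod 3157).
u ≡ 493·2072 ≡ 1785 (mod 3157).
The smallest non-negative solution is u = 1785.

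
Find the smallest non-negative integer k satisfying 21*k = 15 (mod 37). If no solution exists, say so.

gcd(21, 37) = 1, so a unique solution mod 37 exists.
21⁻¹ ≡ 30 (mod 37).
k ≡ 30*15 ≡ 6 (mod 37).

6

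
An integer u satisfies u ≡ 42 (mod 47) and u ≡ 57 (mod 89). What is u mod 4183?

47⁻¹ mod 89: 47*36 ≡ 1 (mod 89), so 47⁻¹ ≡ 36.
u = 42 + 47*((57 − 42)*36 mod 89) = 42 + 47*6 = 324.
Check: 324 mod 47 = 42, 324 mod 89 = 57. ✓

324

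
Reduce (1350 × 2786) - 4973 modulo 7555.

1350 × 2786 = 3761100 ≡ 6265 (mod 7555)
6265 - 4973 = 1292

1292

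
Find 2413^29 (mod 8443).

5940

2413^1 ≡ 2413 (mod 8443)
2413^2 ≡ 2413^2 = 5822569 ≡ 5342 (mod 8443)
2413^4 ≡ 5342^2 = 28536964 ≡ 8067 (mod 8443)
2413^8 ≡ 8067^2 = 65076489 ≡ 6288 (mod 8443)
2413^16 ≡ 6288^2 = 39538944 ≡ 375 (mod 8443)
2413^29 = 2413^16 * 2413^8 * 2413^4 * 2413^1 ≡ 375 * 6288 * 8067 * 2413 (mod 8443).
Accumulate the product:
375 * 6288 = 2358000 ≡ 2403
2403 * 8067 = 19385001 ≡ 8316
8316 * 2413 = 20066508 ≡ 5940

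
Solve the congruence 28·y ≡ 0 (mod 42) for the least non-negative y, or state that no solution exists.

0

gcd(28, 42) = 14, and 14 | 0, so solutions exist.
Divide through by 14: 2·y = 0 (mod 3).
2⁻¹ ≡ 2 (mod 3).
y ≡ 2·0 ≡ 0 (mod 3).
The smallest non-negative solution is y = 0.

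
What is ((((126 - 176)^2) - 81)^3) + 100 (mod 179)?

126 - 176 = -50 ≡ 129 (mod 179)
(129)^2 ≡ 173 (mod 179)
173 - 81 = 92
(92)^3 ≡ 38 (mod 179)
38 + 100 = 138

138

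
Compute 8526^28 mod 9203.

9033

28 in binary is 11100, i.e. 28 = 16 + 8 + 4.
8526^1 ≡ 8526 (mod 9203)
8526^2 ≡ 8526^2 = 72692676 ≡ 7382 (mod 9203)
8526^4 ≡ 7382^2 = 54493924 ≡ 2961 (mod 9203)
8526^8 ≡ 2961^2 = 8767521 ≡ 6265 (mod 9203)
8526^16 ≡ 6265^2 = 39250225 ≡ 8633 (mod 9203)
8526^28 = 8526^16 * 8526^8 * 8526^4 ≡ 8633 * 6265 * 2961 (mod 9203).
Accumulate the product:
8633 * 6265 = 54085745 ≡ 8917
8917 * 2961 = 26403237 ≡ 9033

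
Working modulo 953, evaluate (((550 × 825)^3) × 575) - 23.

550 × 825 = 453750 ≡ 122 (mod 953)
(122)^3 ≡ 383 (mod 953)
383 × 575 = 220225 ≡ 82 (mod 953)
82 - 23 = 59

59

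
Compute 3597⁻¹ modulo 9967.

Run the extended Euclidean algorithm:
9967 = 2*3597 + 2773
3597 = 1*2773 + 824
2773 = 3*824 + 301
824 = 2*301 + 222
301 = 1*222 + 79
222 = 2*79 + 64
79 = 1*64 + 15
64 = 4*15 + 4
15 = 3*4 + 3
4 = 1*3 + 1
3 = 3*1 + 0
gcd(3597, 9967) = 1, so the inverse exists.
Back-substitute for 1:
1 = 1*4 − 1*3
  = −1*15 + 4*4
  = 4*64 − 17*15
  = −17*79 + 21*64
  = 21*222 − 59*79
  = −59*301 + 80*222
  = 80*824 − 219*301
  = −219*2773 + 737*824
  = 737*3597 − 956*2773
  = −956*9967 + 2649*3597
So 3597⁻¹ ≡ 2649 (mod 9967).

2649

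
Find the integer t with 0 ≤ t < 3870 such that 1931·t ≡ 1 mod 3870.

3870 = 2×1931 + 8
1931 = 241×8 + 3
8 = 2×3 + 2
3 = 1×2 + 1
2 = 2×1 + 0
gcd(1931, 3870) = 1, so the inverse exists.
Bézout: 1 = −724×3870 + 1451×1931.
So 1931⁻¹ ≡ 1451 (mod 3870).

1451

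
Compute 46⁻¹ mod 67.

Run the extended Euclidean algorithm:
67 = 1×46 + 21
46 = 2×21 + 4
21 = 5×4 + 1
4 = 4×1 + 0
gcd(46, 67) = 1, so the inverse exists.
Back-substitute for 1:
1 = 1×21 − 5×4
  = −5×46 + 11×21
  = 11×67 − 16×46
So 46⁻¹ ≡ −16 ≡ 51 (mod 67).

51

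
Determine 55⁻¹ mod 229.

229 = 4*55 + 9
55 = 6*9 + 1
9 = 9*1 + 0
gcd(55, 229) = 1, so the inverse exists.
Back-substitute for 1:
1 = 1*55 − 6*9
  = −6*229 + 25*55
So 55⁻¹ ≡ 25 (mod 229).

25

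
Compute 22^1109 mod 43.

Compute successive squares:
1109 in binary is 10001010101, i.e. 1109 = 1024 + 64 + 16 + 4 + 1.
22^1 ≡ 22 (mod 43)
22^2 ≡ 22^2 = 484 ≡ 11 (mod 43)
22^4 ≡ 11^2 = 121 ≡ 35 (mod 43)
22^8 ≡ 35^2 = 1225 ≡ 21 (mod 43)
22^16 ≡ 21^2 = 441 ≡ 11 (mod 43)
22^32 ≡ 11^2 = 121 ≡ 35 (mod 43)
22^64 ≡ 35^2 = 1225 ≡ 21 (mod 43)
22^128 ≡ 21^2 = 441 ≡ 11 (mod 43)
22^256 ≡ 11^2 = 121 ≡ 35 (mod 43)
22^512 ≡ 35^2 = 1225 ≡ 21 (mod 43)
22^1024 ≡ 21^2 = 441 ≡ 11 (mod 43)
22^1109 = 22^1024 × 22^64 × 22^16 × 22^4 × 22^1 ≡ 11 × 21 × 11 × 35 × 22 (mod 43).
Accumulate the product:
11 × 21 = 231 ≡ 16
16 × 11 = 176 ≡ 4
4 × 35 = 140 ≡ 11
11 × 22 = 242 ≡ 27

27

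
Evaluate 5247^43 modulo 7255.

By square-and-multiply:
43 in binary is 101011, i.e. 43 = 32 + 8 + 2 + 1.
5247^1 ≡ 5247 (mod 7255)
5247^2 ≡ 5247^2 = 27531009 ≡ 5539 (mod 7255)
5247^4 ≡ 5539^2 = 30680521 ≡ 6381 (mod 7255)
5247^8 ≡ 6381^2 = 40717161 ≡ 2101 (mod 7255)
5247^16 ≡ 2101^2 = 4414201 ≡ 3161 (mod 7255)
5247^32 ≡ 3161^2 = 9991921 ≡ 1786 (mod 7255)
5247^43 = 5247^32 * 5247^8 * 5247^2 * 5247^1 ≡ 1786 * 2101 * 5539 * 5247 (mod 7255).
Accumulate the product:
1786 * 2101 = 3752386 ≡ 1551
1551 * 5539 = 8590989 ≡ 1069
1069 * 5247 = 5609043 ≡ 928

928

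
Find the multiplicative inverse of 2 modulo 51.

26

51 = 25×2 + 1
2 = 2×1 + 0
gcd(2, 51) = 1, so the inverse exists.
Back-substitute for 1:
1 = 1×51 − 25×2
So 2⁻¹ ≡ −25 ≡ 26 (mod 51).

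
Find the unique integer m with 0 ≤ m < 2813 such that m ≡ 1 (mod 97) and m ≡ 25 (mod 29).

97⁻¹ mod 29: 97×3 ≡ 1 (mod 29), so 97⁻¹ ≡ 3.
m = 1 + 97×((25 − 1)×3 mod 29) = 1 + 97×14 = 1359.
Check: 1359 mod 97 = 1, 1359 mod 29 = 25. ✓

1359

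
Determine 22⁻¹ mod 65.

3

Run the extended Euclidean algorithm:
65 = 2×22 + 21
22 = 1×21 + 1
21 = 21×1 + 0
gcd(22, 65) = 1, so the inverse exists.
Bézout: 1 = −1×65 + 3×22.
So 22⁻¹ ≡ 3 (mod 65).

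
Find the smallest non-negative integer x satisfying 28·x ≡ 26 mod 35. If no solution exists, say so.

gcd(28, 35) = 7, and 7 does not divide 26.
So the congruence has no solution.

no solution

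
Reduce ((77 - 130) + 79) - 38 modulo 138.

126

77 - 130 = -53 ≡ 85 (mod 138)
85 + 79 = 164 ≡ 26 (mod 138)
26 - 38 = -12 ≡ 126 (mod 138)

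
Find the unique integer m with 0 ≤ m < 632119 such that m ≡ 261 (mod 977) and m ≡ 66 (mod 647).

977⁻¹ mod 647: 977×249 ≡ 1 (mod 647), so 977⁻¹ ≡ 249.
m = 261 + 977×((66 − 261)×249 mod 647) = 261 + 977×617 = 603070.
Check: 603070 mod 977 = 261, 603070 mod 647 = 66. ✓

603070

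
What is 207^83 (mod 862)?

83 in binary is 1010011, i.e. 83 = 64 + 16 + 2 + 1.
207^1 ≡ 207 (mod 862)
207^2 ≡ 207^2 = 42849 ≡ 611 (mod 862)
207^4 ≡ 611^2 = 373321 ≡ 75 (mod 862)
207^8 ≡ 75^2 = 5625 ≡ 453 (mod 862)
207^16 ≡ 453^2 = 205209 ≡ 53 (mod 862)
207^32 ≡ 53^2 = 2809 ≡ 223 (mod 862)
207^64 ≡ 223^2 = 49729 ≡ 595 (mod 862)
207^83 = 207^64 · 207^16 · 207^2 · 207^1 ≡ 595 · 53 · 611 · 207 (mod 862).
Accumulate the product:
595 · 53 = 31535 ≡ 503
503 · 611 = 307333 ≡ 461
461 · 207 = 95427 ≡ 607

607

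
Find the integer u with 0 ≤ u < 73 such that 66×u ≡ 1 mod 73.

52

73 = 1·66 + 7
66 = 9·7 + 3
7 = 2·3 + 1
3 = 3·1 + 0
gcd(66, 73) = 1, so the inverse exists.
Bézout: 1 = 19·73 − 21·66.
So 66⁻¹ ≡ −21 ≡ 52 (mod 73).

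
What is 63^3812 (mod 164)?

113

63^1 ≡ 63 (mod 164)
63^2 ≡ 63^2 = 3969 ≡ 33 (mod 164)
63^4 ≡ 33^2 = 1089 ≡ 105 (mod 164)
63^8 ≡ 105^2 = 11025 ≡ 37 (mod 164)
63^16 ≡ 37^2 = 1369 ≡ 57 (mod 164)
63^32 ≡ 57^2 = 3249 ≡ 133 (mod 164)
63^64 ≡ 133^2 = 17689 ≡ 141 (mod 164)
63^128 ≡ 141^2 = 19881 ≡ 37 (mod 164)
63^256 ≡ 37^2 = 1369 ≡ 57 (mod 164)
63^512 ≡ 57^2 = 3249 ≡ 133 (mod 164)
63^1024 ≡ 133^2 = 17689 ≡ 141 (mod 164)
63^2048 ≡ 141^2 = 19881 ≡ 37 (mod 164)
63^3812 = 63^2048 * 63^1024 * 63^512 * 63^128 * 63^64 * 63^32 * 63^4 ≡ 37 * 141 * 133 * 37 * 141 * 133 * 105 (mod 164).
Accumulate the product:
37 * 141 = 5217 ≡ 133
133 * 133 = 17689 ≡ 141
141 * 37 = 5217 ≡ 133
133 * 141 = 18753 ≡ 57
57 * 133 = 7581 ≡ 37
37 * 105 = 3885 ≡ 113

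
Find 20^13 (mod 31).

13 in binary is 1101, i.e. 13 = 8 + 4 + 1.
20^1 ≡ 20 (mod 31)
20^2 ≡ 20^2 = 400 ≡ 28 (mod 31)
20^4 ≡ 28^2 = 784 ≡ 9 (mod 31)
20^8 ≡ 9^2 = 81 ≡ 19 (mod 31)
20^13 = 20^8 × 20^4 × 20^1 ≡ 19 × 9 × 20 (mod 31).
Accumulate the product:
19 × 9 = 171 ≡ 16
16 × 20 = 320 ≡ 10

10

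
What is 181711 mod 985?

471

181711 = 184×985 + 471, so 181711 ≡ 471 (mod 985).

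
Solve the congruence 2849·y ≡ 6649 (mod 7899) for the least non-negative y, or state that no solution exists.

gcd(2849, 7899) = 1, so a unique solution mod 7899 exists.
2849⁻¹ ≡ 3596 (mod 7899).
y ≡ 3596·6649 ≡ 7430 (mod 7899).

7430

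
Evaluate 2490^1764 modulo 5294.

2832

1764 in binary is 11011100100, i.e. 1764 = 1024 + 512 + 128 + 64 + 32 + 4.
2490^1 ≡ 2490 (mod 5294)
2490^2 ≡ 2490^2 = 6200100 ≡ 826 (mod 5294)
2490^4 ≡ 826^2 = 682276 ≡ 4644 (mod 5294)
2490^8 ≡ 4644^2 = 21566736 ≡ 4274 (mod 5294)
2490^16 ≡ 4274^2 = 18267076 ≡ 2776 (mod 5294)
2490^32 ≡ 2776^2 = 7706176 ≡ 3406 (mod 5294)
2490^64 ≡ 3406^2 = 11600836 ≡ 1682 (mod 5294)
2490^128 ≡ 1682^2 = 2829124 ≡ 2128 (mod 5294)
2490^256 ≡ 2128^2 = 4528384 ≡ 2014 (mod 5294)
2490^512 ≡ 2014^2 = 4056196 ≡ 992 (mod 5294)
2490^1024 ≡ 992^2 = 984064 ≡ 4674 (mod 5294)
2490^1764 = 2490^1024 * 2490^512 * 2490^128 * 2490^64 * 2490^32 * 2490^4 ≡ 4674 * 992 * 2128 * 1682 * 3406 * 4644 (mod 5294).
Accumulate the product:
4674 * 992 = 4636608 ≡ 4358
4358 * 2128 = 9273824 ≡ 4030
4030 * 1682 = 6778460 ≡ 2140
2140 * 3406 = 7288840 ≡ 4296
4296 * 4644 = 19950624 ≡ 2832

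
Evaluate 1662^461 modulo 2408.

880

1662^1 ≡ 1662 (mod 2408)
1662^2 ≡ 1662^2 = 2762244 ≡ 268 (mod 2408)
1662^4 ≡ 268^2 = 71824 ≡ 1992 (mod 2408)
1662^8 ≡ 1992^2 = 3968064 ≡ 2088 (mod 2408)
1662^16 ≡ 2088^2 = 4359744 ≡ 1264 (mod 2408)
1662^32 ≡ 1264^2 = 1597696 ≡ 1192 (mod 2408)
1662^64 ≡ 1192^2 = 1420864 ≡ 144 (mod 2408)
1662^128 ≡ 144^2 = 20736 ≡ 1472 (mod 2408)
1662^256 ≡ 1472^2 = 2166784 ≡ 1992 (mod 2408)
1662^461 = 1662^256 × 1662^128 × 1662^64 × 1662^8 × 1662^4 × 1662^1 ≡ 1992 × 1472 × 144 × 2088 × 1992 × 1662 (mod 2408).
Accumulate the product:
1992 × 1472 = 2932224 ≡ 1688
1688 × 144 = 243072 ≡ 2272
2272 × 2088 = 4743936 ≡ 176
176 × 1992 = 350592 ≡ 1432
1432 × 1662 = 2379984 ≡ 880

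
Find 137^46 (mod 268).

9

By square-and-multiply:
137^1 ≡ 137 (mod 268)
137^2 ≡ 137^2 = 18769 ≡ 9 (mod 268)
137^4 ≡ 9^2 = 81 (mod 268)
137^8 ≡ 81^2 = 6561 ≡ 129 (mod 268)
137^16 ≡ 129^2 = 16641 ≡ 25 (mod 268)
137^32 ≡ 25^2 = 625 ≡ 89 (mod 268)
137^46 = 137^32 * 137^8 * 137^4 * 137^2 ≡ 89 * 129 * 81 * 9 (mod 268).
Accumulate the product:
89 * 129 = 11481 ≡ 225
225 * 81 = 18225 ≡ 1
1 * 9 = 9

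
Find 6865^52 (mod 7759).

1000

52 in binary is 110100, i.e. 52 = 32 + 16 + 4.
6865^1 ≡ 6865 (mod 7759)
6865^2 ≡ 6865^2 = 47128225 ≡ 59 (mod 7759)
6865^4 ≡ 59^2 = 3481 (mod 7759)
6865^8 ≡ 3481^2 = 12117361 ≡ 5562 (mod 7759)
6865^16 ≡ 5562^2 = 30935844 ≡ 711 (mod 7759)
6865^32 ≡ 711^2 = 505521 ≡ 1186 (mod 7759)
6865^52 = 6865^32 · 6865^16 · 6865^4 ≡ 1186 · 711 · 3481 (mod 7759).
Accumulate the product:
1186 · 711 = 843246 ≡ 5274
5274 · 3481 = 18358794 ≡ 1000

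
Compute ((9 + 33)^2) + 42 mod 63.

9 + 33 = 42
(42)^2 ≡ 0 (mod 63)
0 + 42 = 42

42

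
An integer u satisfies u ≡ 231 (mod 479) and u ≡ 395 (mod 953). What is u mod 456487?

479⁻¹ mod 953: 479·191 ≡ 1 (mod 953), so 479⁻¹ ≡ 191.
u = 231 + 479·((395 − 231)·191 mod 953) = 231 + 479·828 = 396843.

396843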